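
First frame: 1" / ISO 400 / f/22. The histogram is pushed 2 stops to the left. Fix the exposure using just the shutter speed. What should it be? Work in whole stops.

Underexposed by 2 stops → need 2 stops brighter.
Shutter speed: 1 → 2 → 4.

4 s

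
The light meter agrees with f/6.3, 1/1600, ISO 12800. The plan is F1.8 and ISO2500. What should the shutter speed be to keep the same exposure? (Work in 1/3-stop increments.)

1/4000s

Aperture: f/6.3 → f/5.6 → f/5 → f/4.5 → f/4 → f/3.5 → f/3.2 → f/2.8 → f/2.5 → f/2.2 → f/2 → f/1.8 — 3 2/3 stops wider (brighter).
ISO: 12800 → 10000 → 8000 → 6400 → 5000 → 4000 → 3200 → 2500 — 2 1/3 stops lower (darker).
Net change so far: 1 1/3 stops brighter. Offset with the shutter speed: 1/1600 → 1/2000 → 1/2500 → 1/3200 → 1/4000.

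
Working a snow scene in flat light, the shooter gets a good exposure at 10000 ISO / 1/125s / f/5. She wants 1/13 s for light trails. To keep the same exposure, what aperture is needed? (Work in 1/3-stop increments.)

Shutter speed: 1/125 → 1/100 → 1/80 → 1/60 → 1/50 → 1/40 → 1/30 → 1/25 → 1/20 → 1/15 → 1/13 — 3 1/3 stops slower (brighter).
Need 3 1/3 stops darker from the aperture: f/5 → f/5.6 → f/6.3 → f/7.1 → f/8 → f/9 → f/10 → f/11 → f/13 → f/14 → f/16.

f/16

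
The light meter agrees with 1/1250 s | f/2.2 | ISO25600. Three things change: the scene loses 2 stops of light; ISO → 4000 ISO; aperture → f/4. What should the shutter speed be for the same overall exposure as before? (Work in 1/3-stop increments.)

Scene light: 2 stops darker.
ISO: 25600 → 20000 → 16000 → 12800 → 10000 → 8000 → 6400 → 5000 → 4000 — 2 2/3 stops lower (darker).
Aperture: f/2.2 → f/2.5 → f/2.8 → f/3.2 → f/3.5 → f/4 — 1 2/3 stops stopped down (darker).
Net so far: 6 1/3 stops darker. Shutter speed: 1/1250 → 1/1000 → 1/800 → 1/640 → 1/500 → 1/400 → 1/320 → 1/250 → 1/200 → 1/160 → 1/125 → 1/100 → 1/80 → 1/60 → 1/50 → 1/40 → 1/30 → 1/25 → 1/20 → 1/15.

1/15s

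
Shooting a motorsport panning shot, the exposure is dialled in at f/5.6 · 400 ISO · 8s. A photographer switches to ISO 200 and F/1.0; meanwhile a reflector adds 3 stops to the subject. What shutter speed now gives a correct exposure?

Scene light: 3 stops brighter.
ISO: 400 → 200 — 1 stop lower (darker).
Aperture: f/5.6 → f/4 → f/2.8 → f/2 → f/1.4 → f/1.0 — 5 stops wider (brighter).
Net so far: 7 stops brighter. Shutter speed: 8 → 4 → 2 → 1 → 1/2 → 1/4 → 1/8 → 1/15.

1/15s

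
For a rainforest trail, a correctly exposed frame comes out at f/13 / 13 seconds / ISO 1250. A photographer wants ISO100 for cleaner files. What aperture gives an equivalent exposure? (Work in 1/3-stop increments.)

f/3.5

ISO: 1250 → 1000 → 800 → 640 → 500 → 400 → 320 → 250 → 200 → 160 → 125 → 100 — 3 2/3 stops dropped (darker).
Need 3 2/3 stops brighter from the aperture: f/13 → f/11 → f/10 → f/9 → f/8 → f/7.1 → f/6.3 → f/5.6 → f/5 → f/4.5 → f/4 → f/3.5.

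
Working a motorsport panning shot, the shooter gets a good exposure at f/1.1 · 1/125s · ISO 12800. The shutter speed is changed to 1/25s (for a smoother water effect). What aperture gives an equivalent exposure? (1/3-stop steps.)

Shutter speed: 1/125 → 1/100 → 1/80 → 1/60 → 1/50 → 1/40 → 1/30 → 1/25 — 2 1/3 stops longer (brighter).
Need 2 1/3 stops darker from the aperture: f/1.1 → f/1.2 → f/1.4 → f/1.6 → f/1.8 → f/2 → f/2.2 → f/2.5.

f/2.5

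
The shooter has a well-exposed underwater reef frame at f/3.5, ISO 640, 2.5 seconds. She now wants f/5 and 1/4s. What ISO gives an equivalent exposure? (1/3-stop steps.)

ISO 12800

Aperture: f/3.5 → f/4 → f/4.5 → f/5 — 1 stop narrower (darker).
Shutter speed: 2.5 → 2 → 1.6 → 1.3 → 1 → 0.8 → 0.6 → 0.5 → 0.4 → 0.3 → 1/4 — 3 1/3 stops faster (darker).
Net change so far: 4 1/3 stops darker. Offset with the ISO: 640 → 800 → 1000 → 1250 → 1600 → 2000 → 2500 → 3200 → 4000 → 5000 → 6400 → 8000 → 10000 → 12800.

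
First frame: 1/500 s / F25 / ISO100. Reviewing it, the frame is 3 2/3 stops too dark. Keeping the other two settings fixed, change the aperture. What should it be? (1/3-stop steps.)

f/7.1

Underexposed by 3 2/3 stops → need 3 2/3 stops brighter.
Aperture: f/25 → f/22 → f/20 → f/18 → f/16 → f/14 → f/13 → f/11 → f/10 → f/9 → f/8 → f/7.1.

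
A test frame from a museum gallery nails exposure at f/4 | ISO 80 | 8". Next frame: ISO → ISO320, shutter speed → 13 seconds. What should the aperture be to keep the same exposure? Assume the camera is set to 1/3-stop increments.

ISO: 80 → 100 → 125 → 160 → 200 → 250 → 320 — 2 stops raised (brighter).
Shutter speed: 8 → 10 → 13 — 2/3 stop slower (brighter).
Net change so far: 2 2/3 stops brighter. Offset with the aperture: f/4 → f/4.5 → f/5 → f/5.6 → f/6.3 → f/7.1 → f/8 → f/9 → f/10.

f/10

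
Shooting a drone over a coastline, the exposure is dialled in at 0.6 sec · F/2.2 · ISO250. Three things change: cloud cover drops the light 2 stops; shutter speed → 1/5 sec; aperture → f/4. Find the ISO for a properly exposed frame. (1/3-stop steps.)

Scene light: 2 stops darker.
Shutter speed: 0.6 → 0.5 → 0.4 → 0.3 → 1/4 → 1/5 — 1 2/3 stops shorter (darker).
Aperture: f/2.2 → f/2.5 → f/2.8 → f/3.2 → f/3.5 → f/4 — 1 2/3 stops stopped down (darker).
Net so far: 5 1/3 stops darker. ISO: 250 → 320 → 400 → 500 → 640 → 800 → 1000 → 1250 → 1600 → 2000 → 2500 → 3200 → 4000 → 5000 → 6400 → 8000 → 10000.

ISO 10000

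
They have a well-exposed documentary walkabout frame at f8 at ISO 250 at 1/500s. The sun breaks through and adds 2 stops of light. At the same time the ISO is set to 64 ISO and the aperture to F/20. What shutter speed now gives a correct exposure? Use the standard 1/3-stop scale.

1/80s

Scene light: 2 stops brighter.
ISO: 250 → 200 → 160 → 125 → 100 → 80 → 64 — 2 stops dropped (darker).
Aperture: f/8 → f/9 → f/10 → f/11 → f/13 → f/14 → f/16 → f/18 → f/20 — 2 2/3 stops narrower (darker).
Net so far: 2 2/3 stops darker. Shutter speed: 1/500 → 1/400 → 1/320 → 1/250 → 1/200 → 1/160 → 1/125 → 1/100 → 1/80.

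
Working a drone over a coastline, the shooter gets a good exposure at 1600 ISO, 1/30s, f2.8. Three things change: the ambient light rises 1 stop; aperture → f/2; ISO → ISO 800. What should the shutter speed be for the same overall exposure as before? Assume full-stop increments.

Scene light: 1 stop brighter.
Aperture: f/2.8 → f/2 — 1 stop opened up (brighter).
ISO: 1600 → 800 — 1 stop lower (darker).
Net so far: 1 stop brighter. Shutter speed: 1/30 → 1/60.

1/60s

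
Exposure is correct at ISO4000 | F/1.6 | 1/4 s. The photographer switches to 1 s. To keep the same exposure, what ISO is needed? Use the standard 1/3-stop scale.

ISO 1000

Shutter speed: 1/4 → 0.3 → 0.4 → 0.5 → 0.6 → 0.8 → 1 — 2 stops slower (brighter).
Need 2 stops darker from the ISO: 4000 → 3200 → 2500 → 2000 → 1600 → 1250 → 1000.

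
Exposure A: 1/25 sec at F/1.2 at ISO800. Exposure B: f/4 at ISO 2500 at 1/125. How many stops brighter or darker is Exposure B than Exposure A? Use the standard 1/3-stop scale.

4 stops darker

Aperture: f/1.2 → f/1.4 → f/1.6 → f/1.8 → f/2 → f/2.2 → f/2.5 → f/2.8 → f/3.2 → f/3.5 → f/4 — 3 1/3 stops smaller aperture (darker).
Shutter speed: 1/25 → 1/30 → 1/40 → 1/50 → 1/60 → 1/80 → 1/100 → 1/125 — 2 1/3 stops shorter (darker).
ISO: 800 → 1000 → 1250 → 1600 → 2000 → 2500 — 1 2/3 stops raised (brighter).
Net: −3 1/3 −2 1/3 +1 2/3 = −4 stops.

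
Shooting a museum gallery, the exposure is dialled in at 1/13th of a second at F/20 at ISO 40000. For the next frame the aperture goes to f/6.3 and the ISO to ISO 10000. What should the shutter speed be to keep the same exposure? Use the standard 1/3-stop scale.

Aperture: f/20 → f/18 → f/16 → f/14 → f/13 → f/11 → f/10 → f/9 → f/8 → f/7.1 → f/6.3 — 3 1/3 stops larger aperture (brighter).
ISO: 40000 → 32000 → 25600 → 20000 → 16000 → 12800 → 10000 — 2 stops lower (darker).
Net change so far: 1 1/3 stops brighter. Offset with the shutter speed: 1/13 → 1/15 → 1/20 → 1/25 → 1/30.

1/30s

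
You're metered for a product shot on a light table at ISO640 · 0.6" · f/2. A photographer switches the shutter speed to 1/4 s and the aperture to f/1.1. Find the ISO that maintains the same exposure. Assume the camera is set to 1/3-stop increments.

Shutter speed: 0.6 → 0.5 → 0.4 → 0.3 → 1/4 — 1 1/3 stops faster (darker).
Aperture: f/2 → f/1.8 → f/1.6 → f/1.4 → f/1.2 → f/1.1 — 1 2/3 stops opened up (brighter).
Net change so far: 1/3 stop brighter. Offset with the ISO: 640 → 500.

ISO 500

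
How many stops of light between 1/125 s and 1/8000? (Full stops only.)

1/125 → 1/250 → 1/500 → 1/1000 → 1/2000 → 1/4000 → 1/8000 — count the steps: 6 stops.

6 stops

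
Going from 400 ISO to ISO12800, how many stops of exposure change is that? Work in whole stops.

400 → 800 → 1600 → 3200 → 6400 → 12800 — count the steps: 5 stops.

5 stops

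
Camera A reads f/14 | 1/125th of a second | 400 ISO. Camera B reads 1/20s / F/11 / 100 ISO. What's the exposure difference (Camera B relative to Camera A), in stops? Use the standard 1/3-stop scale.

Aperture: f/14 → f/13 → f/11 — 2/3 stop larger aperture (brighter).
Shutter speed: 1/125 → 1/100 → 1/80 → 1/60 → 1/50 → 1/40 → 1/30 → 1/25 → 1/20 — 2 2/3 stops slower (brighter).
ISO: 400 → 320 → 250 → 200 → 160 → 125 → 100 — 2 stops dropped (darker).
Net: +2/3 +2 2/3 −2 = +1 1/3 stops.

1 1/3 stops brighter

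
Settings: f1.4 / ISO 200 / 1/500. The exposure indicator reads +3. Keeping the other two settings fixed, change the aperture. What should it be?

f/4

Overexposed by 3 stops → need 3 stops darker.
Aperture: f/1.4 → f/2 → f/2.8 → f/4.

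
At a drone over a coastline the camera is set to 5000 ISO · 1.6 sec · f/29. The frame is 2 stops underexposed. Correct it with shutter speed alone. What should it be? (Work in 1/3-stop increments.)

6 s

Underexposed by 2 stops → need 2 stops brighter.
Shutter speed: 1.6 → 2 → 2.5 → 3.2 → 4 → 5 → 6.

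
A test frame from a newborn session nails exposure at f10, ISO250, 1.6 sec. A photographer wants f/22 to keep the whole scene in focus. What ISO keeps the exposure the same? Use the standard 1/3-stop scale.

ISO 1250

Aperture: f/10 → f/11 → f/13 → f/14 → f/16 → f/18 → f/20 → f/22 — 2 1/3 stops narrower (darker).
Need 2 1/3 stops brighter from the ISO: 250 → 320 → 400 → 500 → 640 → 800 → 1000 → 1250.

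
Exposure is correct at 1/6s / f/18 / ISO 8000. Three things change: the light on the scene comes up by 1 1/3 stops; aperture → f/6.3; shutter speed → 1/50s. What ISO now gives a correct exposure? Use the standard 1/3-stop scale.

ISO 3200

Scene light: 1 1/3 stops brighter.
Aperture: f/18 → f/16 → f/14 → f/13 → f/11 → f/10 → f/9 → f/8 → f/7.1 → f/6.3 — 3 stops wider (brighter).
Shutter speed: 1/6 → 1/8 → 1/10 → 1/13 → 1/15 → 1/20 → 1/25 → 1/30 → 1/40 → 1/50 — 3 stops faster (darker).
Net so far: 1 1/3 stops brighter. ISO: 8000 → 6400 → 5000 → 4000 → 3200.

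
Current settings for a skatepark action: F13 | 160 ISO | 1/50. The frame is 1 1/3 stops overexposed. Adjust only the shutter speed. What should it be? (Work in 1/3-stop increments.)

1/125s

Overexposed by 1 1/3 stops → need 1 1/3 stops darker.
Shutter speed: 1/50 → 1/60 → 1/80 → 1/100 → 1/125.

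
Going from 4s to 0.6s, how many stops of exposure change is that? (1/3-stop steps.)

2 2/3 stops

4 → 3.2 → 2.5 → 2 → 1.6 → 1.3 → 1 → 0.8 → 0.6 — count the steps: 8 third-stops = 2 2/3 stops.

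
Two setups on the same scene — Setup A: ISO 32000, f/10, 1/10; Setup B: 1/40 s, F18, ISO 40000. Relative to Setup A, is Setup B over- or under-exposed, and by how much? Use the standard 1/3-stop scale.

Aperture: f/10 → f/11 → f/13 → f/14 → f/16 → f/18 — 1 2/3 stops smaller aperture (darker).
Shutter speed: 1/10 → 1/13 → 1/15 → 1/20 → 1/25 → 1/30 → 1/40 — 2 stops faster (darker).
ISO: 32000 → 40000 — 1/3 stop raised (brighter).
Net: −1 2/3 −2 +1/3 = −3 1/3 stops.

3 1/3 stops darker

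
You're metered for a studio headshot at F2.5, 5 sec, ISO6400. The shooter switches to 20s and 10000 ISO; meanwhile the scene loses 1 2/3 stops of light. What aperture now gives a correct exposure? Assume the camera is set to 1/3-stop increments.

Scene light: 1 2/3 stops darker.
Shutter speed: 5 → 6 → 8 → 10 → 13 → 15 → 20 — 2 stops longer (brighter).
ISO: 6400 → 8000 → 10000 — 2/3 stop raised (brighter).
Net so far: 1 stop brighter. Aperture: f/2.5 → f/2.8 → f/3.2 → f/3.5.

f/3.5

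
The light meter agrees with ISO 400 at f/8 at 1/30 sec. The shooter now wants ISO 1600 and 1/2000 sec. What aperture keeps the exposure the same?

f/2

ISO: 400 → 800 → 1600 — 2 stops higher (brighter).
Shutter speed: 1/30 → 1/60 → 1/125 → 1/250 → 1/500 → 1/1000 → 1/2000 — 6 stops faster (darker).
Net change so far: 4 stops darker. Offset with the aperture: f/8 → f/5.6 → f/4 → f/2.8 → f/2.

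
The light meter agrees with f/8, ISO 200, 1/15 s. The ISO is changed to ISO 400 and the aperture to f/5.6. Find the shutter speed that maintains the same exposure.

ISO: 200 → 400 — 1 stop raised (brighter).
Aperture: f/8 → f/5.6 — 1 stop wider (brighter).
Net change so far: 2 stops brighter. Offset with the shutter speed: 1/15 → 1/30 → 1/60.

1/60s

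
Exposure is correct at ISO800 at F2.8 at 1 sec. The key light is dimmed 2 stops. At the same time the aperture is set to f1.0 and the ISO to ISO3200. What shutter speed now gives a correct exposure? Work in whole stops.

1/8s

Scene light: 2 stops darker.
Aperture: f/2.8 → f/2 → f/1.4 → f/1.0 — 3 stops opened up (brighter).
ISO: 800 → 1600 → 3200 — 2 stops raised (brighter).
Net so far: 3 stops brighter. Shutter speed: 1 → 1/2 → 1/4 → 1/8.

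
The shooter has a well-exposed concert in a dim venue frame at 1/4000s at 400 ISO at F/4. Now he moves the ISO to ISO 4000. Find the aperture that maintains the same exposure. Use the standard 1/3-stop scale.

f/13

ISO: 400 → 500 → 640 → 800 → 1000 → 1250 → 1600 → 2000 → 2500 → 3200 → 4000 — 3 1/3 stops higher (brighter).
Need 3 1/3 stops darker from the aperture: f/4 → f/4.5 → f/5 → f/5.6 → f/6.3 → f/7.1 → f/8 → f/9 → f/10 → f/11 → f/13.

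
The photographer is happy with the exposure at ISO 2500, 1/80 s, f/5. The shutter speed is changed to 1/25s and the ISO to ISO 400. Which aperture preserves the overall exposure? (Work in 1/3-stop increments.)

f/3.5

Shutter speed: 1/80 → 1/60 → 1/50 → 1/40 → 1/30 → 1/25 — 1 2/3 stops slower (brighter).
ISO: 2500 → 2000 → 1600 → 1250 → 1000 → 800 → 640 → 500 → 400 — 2 2/3 stops lower (darker).
Net change so far: 1 stop darker. Offset with the aperture: f/5 → f/4.5 → f/4 → f/3.5.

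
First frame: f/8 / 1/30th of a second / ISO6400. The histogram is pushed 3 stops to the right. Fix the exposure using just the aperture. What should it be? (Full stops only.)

f/22

Overexposed by 3 stops → need 3 stops darker.
Aperture: f/8 → f/11 → f/16 → f/22.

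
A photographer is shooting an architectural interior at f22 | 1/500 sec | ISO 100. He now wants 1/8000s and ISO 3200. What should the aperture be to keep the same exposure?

Shutter speed: 1/500 → 1/1000 → 1/2000 → 1/4000 → 1/8000 — 4 stops faster (darker).
ISO: 100 → 200 → 400 → 800 → 1600 → 3200 — 5 stops raised (brighter).
Net change so far: 1 stop brighter. Offset with the aperture: f/22 → f/32.

f/32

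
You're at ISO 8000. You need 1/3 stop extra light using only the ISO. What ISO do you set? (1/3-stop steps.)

ISO: 8000 → 10000 — 1/3 stop raised (brighter).

ISO 10000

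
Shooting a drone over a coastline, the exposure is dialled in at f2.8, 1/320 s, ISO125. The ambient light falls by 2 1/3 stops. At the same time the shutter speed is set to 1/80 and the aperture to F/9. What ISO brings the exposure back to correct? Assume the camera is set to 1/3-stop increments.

Scene light: 2 1/3 stops darker.
Shutter speed: 1/320 → 1/250 → 1/200 → 1/160 → 1/125 → 1/100 → 1/80 — 2 stops slower (brighter).
Aperture: f/2.8 → f/3.2 → f/3.5 → f/4 → f/4.5 → f/5 → f/5.6 → f/6.3 → f/7.1 → f/8 → f/9 — 3 1/3 stops smaller aperture (darker).
Net so far: 3 2/3 stops darker. ISO: 125 → 160 → 200 → 250 → 320 → 400 → 500 → 640 → 800 → 1000 → 1250 → 1600.

ISO 1600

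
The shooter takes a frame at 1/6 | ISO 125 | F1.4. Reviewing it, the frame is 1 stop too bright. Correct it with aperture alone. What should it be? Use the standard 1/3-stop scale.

f/2

Overexposed by 1 stop → need 1 stop darker.
Aperture: f/1.4 → f/1.6 → f/1.8 → f/2.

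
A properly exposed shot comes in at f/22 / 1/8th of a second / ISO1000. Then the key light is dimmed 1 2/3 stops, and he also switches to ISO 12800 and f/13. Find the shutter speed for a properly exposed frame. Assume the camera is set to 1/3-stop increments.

Scene light: 1 2/3 stops darker.
ISO: 1000 → 1250 → 1600 → 2000 → 2500 → 3200 → 4000 → 5000 → 6400 → 8000 → 10000 → 12800 — 3 2/3 stops higher (brighter).
Aperture: f/22 → f/20 → f/18 → f/16 → f/14 → f/13 — 1 2/3 stops wider (brighter).
Net so far: 3 2/3 stops brighter. Shutter speed: 1/8 → 1/10 → 1/13 → 1/15 → 1/20 → 1/25 → 1/30 → 1/40 → 1/50 → 1/60 → 1/80 → 1/100.

1/100s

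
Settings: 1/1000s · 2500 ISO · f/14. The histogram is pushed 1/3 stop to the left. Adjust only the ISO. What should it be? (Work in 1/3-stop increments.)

Underexposed by 1/3 stop → need 1/3 stop brighter.
ISO: 2500 → 3200.

ISO 3200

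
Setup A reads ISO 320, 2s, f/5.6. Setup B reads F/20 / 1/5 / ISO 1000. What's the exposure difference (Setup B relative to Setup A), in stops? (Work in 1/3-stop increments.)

Aperture: f/5.6 → f/6.3 → f/7.1 → f/8 → f/9 → f/10 → f/11 → f/13 → f/14 → f/16 → f/18 → f/20 — 3 2/3 stops stopped down (darker).
Shutter speed: 2 → 1.6 → 1.3 → 1 → 0.8 → 0.6 → 0.5 → 0.4 → 0.3 → 1/4 → 1/5 — 3 1/3 stops shorter (darker).
ISO: 320 → 400 → 500 → 640 → 800 → 1000 — 1 2/3 stops raised (brighter).
Net: −3 2/3 −3 1/3 +1 2/3 = −5 1/3 stops.

5 1/3 stops darker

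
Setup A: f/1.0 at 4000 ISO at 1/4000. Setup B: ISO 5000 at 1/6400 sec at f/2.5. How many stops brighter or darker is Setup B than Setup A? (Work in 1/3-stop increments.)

3 stops darker

Aperture: f/1.0 → f/1.1 → f/1.2 → f/1.4 → f/1.6 → f/1.8 → f/2 → f/2.2 → f/2.5 — 2 2/3 stops narrower (darker).
Shutter speed: 1/4000 → 1/5000 → 1/6400 — 2/3 stop faster (darker).
ISO: 4000 → 5000 — 1/3 stop raised (brighter).
Net: −2 2/3 −2/3 +1/3 = −3 stops.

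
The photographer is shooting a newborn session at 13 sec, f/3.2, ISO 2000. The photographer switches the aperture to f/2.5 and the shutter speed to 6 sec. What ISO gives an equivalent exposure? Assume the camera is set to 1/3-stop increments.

ISO 2500

Aperture: f/3.2 → f/2.8 → f/2.5 — 2/3 stop opened up (brighter).
Shutter speed: 13 → 10 → 8 → 6 — 1 stop shorter (darker).
Net change so far: 1/3 stop darker. Offset with the ISO: 2000 → 2500.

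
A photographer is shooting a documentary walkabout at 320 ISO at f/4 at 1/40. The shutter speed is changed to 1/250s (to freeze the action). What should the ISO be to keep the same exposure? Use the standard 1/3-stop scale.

Shutter speed: 1/40 → 1/50 → 1/60 → 1/80 → 1/100 → 1/125 → 1/160 → 1/200 → 1/250 — 2 2/3 stops shorter (darker).
Need 2 2/3 stops brighter from the ISO: 320 → 400 → 500 → 640 → 800 → 1000 → 1250 → 1600 → 2000.

ISO 2000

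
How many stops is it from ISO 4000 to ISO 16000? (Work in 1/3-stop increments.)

2 stops

4000 → 5000 → 6400 → 8000 → 10000 → 12800 → 16000 — count the steps: 6 third-stops = 2 stops.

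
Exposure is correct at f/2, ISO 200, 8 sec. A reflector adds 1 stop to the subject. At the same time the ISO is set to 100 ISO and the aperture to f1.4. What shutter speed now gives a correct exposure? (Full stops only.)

4 s

Scene light: 1 stop brighter.
ISO: 200 → 100 — 1 stop dropped (darker).
Aperture: f/2 → f/1.4 — 1 stop wider (brighter).
Net so far: 1 stop brighter. Shutter speed: 8 → 4.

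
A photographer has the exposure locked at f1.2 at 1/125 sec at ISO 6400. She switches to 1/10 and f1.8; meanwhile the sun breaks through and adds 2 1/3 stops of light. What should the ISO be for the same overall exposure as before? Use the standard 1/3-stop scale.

Scene light: 2 1/3 stops brighter.
Shutter speed: 1/125 → 1/100 → 1/80 → 1/60 → 1/50 → 1/40 → 1/30 → 1/25 → 1/20 → 1/15 → 1/13 → 1/10 — 3 2/3 stops longer (brighter).
Aperture: f/1.2 → f/1.4 → f/1.6 → f/1.8 — 1 stop stopped down (darker).
Net so far: 5 stops brighter. ISO: 6400 → 5000 → 4000 → 3200 → 2500 → 2000 → 1600 → 1250 → 1000 → 800 → 640 → 500 → 400 → 320 → 250 → 200.

ISO 200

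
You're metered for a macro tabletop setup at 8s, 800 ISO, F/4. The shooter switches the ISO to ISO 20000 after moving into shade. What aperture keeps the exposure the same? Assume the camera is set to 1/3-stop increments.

ISO: 800 → 1000 → 1250 → 1600 → 2000 → 2500 → 3200 → 4000 → 5000 → 6400 → 8000 → 10000 → 12800 → 16000 → 20000 — 4 2/3 stops raised (brighter).
Need 4 2/3 stops darker from the aperture: f/4 → f/4.5 → f/5 → f/5.6 → f/6.3 → f/7.1 → f/8 → f/9 → f/10 → f/11 → f/13 → f/14 → f/16 → f/18 → f/20.

f/20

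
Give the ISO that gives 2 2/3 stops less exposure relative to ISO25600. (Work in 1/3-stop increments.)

ISO: 25600 → 20000 → 16000 → 12800 → 10000 → 8000 → 6400 → 5000 → 4000 — 2 2/3 stops dropped (darker).

ISO 4000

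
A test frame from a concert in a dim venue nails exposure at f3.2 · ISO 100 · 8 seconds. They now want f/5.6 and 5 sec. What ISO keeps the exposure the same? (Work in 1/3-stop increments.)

Aperture: f/3.2 → f/3.5 → f/4 → f/4.5 → f/5 → f/5.6 — 1 2/3 stops smaller aperture (darker).
Shutter speed: 8 → 6 → 5 — 2/3 stop shorter (darker).
Net change so far: 2 1/3 stops darker. Offset with the ISO: 100 → 125 → 160 → 200 → 250 → 320 → 400 → 500.

ISO 500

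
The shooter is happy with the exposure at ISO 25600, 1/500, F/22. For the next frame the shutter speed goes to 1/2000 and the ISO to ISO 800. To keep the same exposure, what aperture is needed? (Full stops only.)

Shutter speed: 1/500 → 1/1000 → 1/2000 — 2 stops shorter (darker).
ISO: 25600 → 12800 → 6400 → 3200 → 1600 → 800 — 5 stops dropped (darker).
Net change so far: 7 stops darker. Offset with the aperture: f/22 → f/16 → f/11 → f/8 → f/5.6 → f/4 → f/2.8 → f/2.

f/2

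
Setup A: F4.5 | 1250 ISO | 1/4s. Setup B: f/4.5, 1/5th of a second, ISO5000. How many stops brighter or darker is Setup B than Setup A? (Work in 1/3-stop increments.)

Aperture: unchanged.
Shutter speed: 1/4 → 1/5 — 1/3 stop shorter (darker).
ISO: 1250 → 1600 → 2000 → 2500 → 3200 → 4000 → 5000 — 2 stops higher (brighter).
Net: −1/3 +2 = +1 2/3 stops.

1 2/3 stops brighter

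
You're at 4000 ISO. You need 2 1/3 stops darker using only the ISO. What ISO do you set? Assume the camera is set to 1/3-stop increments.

ISO 800

ISO: 4000 → 3200 → 2500 → 2000 → 1600 → 1250 → 1000 → 800 — 2 1/3 stops dropped (darker).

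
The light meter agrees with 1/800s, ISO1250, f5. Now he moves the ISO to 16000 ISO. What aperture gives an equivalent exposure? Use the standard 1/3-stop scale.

f/18

ISO: 1250 → 1600 → 2000 → 2500 → 3200 → 4000 → 5000 → 6400 → 8000 → 10000 → 12800 → 16000 — 3 2/3 stops higher (brighter).
Need 3 2/3 stops darker from the aperture: f/5 → f/5.6 → f/6.3 → f/7.1 → f/8 → f/9 → f/10 → f/11 → f/13 → f/14 → f/16 → f/18.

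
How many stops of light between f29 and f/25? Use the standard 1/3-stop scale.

f/29 → f/25 — count the steps: 1 third-stops = 1/3 stop.

1/3 stop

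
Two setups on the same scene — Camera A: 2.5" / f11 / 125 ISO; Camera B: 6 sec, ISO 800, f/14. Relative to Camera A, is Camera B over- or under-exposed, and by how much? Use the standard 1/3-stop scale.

Aperture: f/11 → f/13 → f/14 — 2/3 stop stopped down (darker).
Shutter speed: 2.5 → 3.2 → 4 → 5 → 6 — 1 1/3 stops slower (brighter).
ISO: 125 → 160 → 200 → 250 → 320 → 400 → 500 → 640 → 800 — 2 2/3 stops raised (brighter).
Net: −2/3 +1 1/3 +2 2/3 = +3 1/3 stops.

3 1/3 stops brighter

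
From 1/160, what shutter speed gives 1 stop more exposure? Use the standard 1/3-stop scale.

1/80s

Shutter speed: 1/160 → 1/125 → 1/100 → 1/80 — 1 stop slower (brighter).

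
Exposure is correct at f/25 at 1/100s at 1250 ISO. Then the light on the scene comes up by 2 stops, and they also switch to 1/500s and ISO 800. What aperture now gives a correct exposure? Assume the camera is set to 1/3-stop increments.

f/18

Scene light: 2 stops brighter.
Shutter speed: 1/100 → 1/125 → 1/160 → 1/200 → 1/250 → 1/320 → 1/400 → 1/500 — 2 1/3 stops faster (darker).
ISO: 1250 → 1000 → 800 — 2/3 stop lower (darker).
Net so far: 1 stop darker. Aperture: f/25 → f/22 → f/20 → f/18.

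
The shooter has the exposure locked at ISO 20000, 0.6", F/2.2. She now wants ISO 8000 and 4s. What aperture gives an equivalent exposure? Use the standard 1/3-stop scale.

ISO: 20000 → 16000 → 12800 → 10000 → 8000 — 1 1/3 stops dropped (darker).
Shutter speed: 0.6 → 0.8 → 1 → 1.3 → 1.6 → 2 → 2.5 → 3.2 → 4 — 2 2/3 stops longer (brighter).
Net change so far: 1 1/3 stops brighter. Offset with the aperture: f/2.2 → f/2.5 → f/2.8 → f/3.2 → f/3.5.

f/3.5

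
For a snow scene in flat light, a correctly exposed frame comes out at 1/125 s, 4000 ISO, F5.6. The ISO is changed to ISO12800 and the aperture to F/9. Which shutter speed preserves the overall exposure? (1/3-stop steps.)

1/160s

ISO: 4000 → 5000 → 6400 → 8000 → 10000 → 12800 — 1 2/3 stops higher (brighter).
Aperture: f/5.6 → f/6.3 → f/7.1 → f/8 → f/9 — 1 1/3 stops stopped down (darker).
Net change so far: 1/3 stop brighter. Offset with the shutter speed: 1/125 → 1/160.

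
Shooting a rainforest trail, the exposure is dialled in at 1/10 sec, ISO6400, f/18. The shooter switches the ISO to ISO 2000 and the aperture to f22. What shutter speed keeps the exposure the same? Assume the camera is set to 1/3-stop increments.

0.5 s

ISO: 6400 → 5000 → 4000 → 3200 → 2500 → 2000 — 1 2/3 stops lower (darker).
Aperture: f/18 → f/20 → f/22 — 2/3 stop stopped down (darker).
Net change so far: 2 1/3 stops darker. Offset with the shutter speed: 1/10 → 1/8 → 1/6 → 1/5 → 1/4 → 0.3 → 0.4 → 0.5.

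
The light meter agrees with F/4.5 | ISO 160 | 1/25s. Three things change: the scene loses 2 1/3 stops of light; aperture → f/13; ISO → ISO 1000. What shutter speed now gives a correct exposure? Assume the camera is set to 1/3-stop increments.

1/4s

Scene light: 2 1/3 stops darker.
Aperture: f/4.5 → f/5 → f/5.6 → f/6.3 → f/7.1 → f/8 → f/9 → f/10 → f/11 → f/13 — 3 stops smaller aperture (darker).
ISO: 160 → 200 → 250 → 320 → 400 → 500 → 640 → 800 → 1000 — 2 2/3 stops raised (brighter).
Net so far: 2 2/3 stops darker. Shutter speed: 1/25 → 1/20 → 1/15 → 1/13 → 1/10 → 1/8 → 1/6 → 1/5 → 1/4.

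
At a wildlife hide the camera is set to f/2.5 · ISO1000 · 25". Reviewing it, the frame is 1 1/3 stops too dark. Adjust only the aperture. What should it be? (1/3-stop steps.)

f/1.6

Underexposed by 1 1/3 stops → need 1 1/3 stops brighter.
Aperture: f/2.5 → f/2.2 → f/2 → f/1.8 → f/1.6.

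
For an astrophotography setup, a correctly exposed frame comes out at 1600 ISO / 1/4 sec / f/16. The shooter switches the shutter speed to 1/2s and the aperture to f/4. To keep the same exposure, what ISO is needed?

ISO 50

Shutter speed: 1/4 → 1/2 — 1 stop longer (brighter).
Aperture: f/16 → f/11 → f/8 → f/5.6 → f/4 — 4 stops wider (brighter).
Net change so far: 5 stops brighter. Offset with the ISO: 1600 → 800 → 400 → 200 → 100 → 50.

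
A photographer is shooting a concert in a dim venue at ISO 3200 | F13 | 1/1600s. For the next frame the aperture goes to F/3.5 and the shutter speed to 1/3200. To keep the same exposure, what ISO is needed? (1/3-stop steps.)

ISO 500

Aperture: f/13 → f/11 → f/10 → f/9 → f/8 → f/7.1 → f/6.3 → f/5.6 → f/5 → f/4.5 → f/4 → f/3.5 — 3 2/3 stops wider (brighter).
Shutter speed: 1/1600 → 1/2000 → 1/2500 → 1/3200 — 1 stop faster (darker).
Net change so far: 2 2/3 stops brighter. Offset with the ISO: 3200 → 2500 → 2000 → 1600 → 1250 → 1000 → 800 → 640 → 500.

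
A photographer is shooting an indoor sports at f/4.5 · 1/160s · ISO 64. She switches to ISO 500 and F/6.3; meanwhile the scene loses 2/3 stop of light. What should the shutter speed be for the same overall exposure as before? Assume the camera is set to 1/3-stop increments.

Scene light: 2/3 stop darker.
ISO: 64 → 80 → 100 → 125 → 160 → 200 → 250 → 320 → 400 → 500 — 3 stops higher (brighter).
Aperture: f/4.5 → f/5 → f/5.6 → f/6.3 — 1 stop narrower (darker).
Net so far: 1 1/3 stops brighter. Shutter speed: 1/160 → 1/200 → 1/250 → 1/320 → 1/400.

1/400s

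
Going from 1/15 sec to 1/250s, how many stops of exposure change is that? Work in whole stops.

1/15 → 1/30 → 1/60 → 1/125 → 1/250 — count the steps: 4 stops.

4 stops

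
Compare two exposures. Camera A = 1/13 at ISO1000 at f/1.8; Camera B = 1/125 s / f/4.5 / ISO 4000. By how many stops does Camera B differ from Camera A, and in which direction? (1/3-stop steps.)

4 stops darker

Aperture: f/1.8 → f/2 → f/2.2 → f/2.5 → f/2.8 → f/3.2 → f/3.5 → f/4 → f/4.5 — 2 2/3 stops stopped down (darker).
Shutter speed: 1/13 → 1/15 → 1/20 → 1/25 → 1/30 → 1/40 → 1/50 → 1/60 → 1/80 → 1/100 → 1/125 — 3 1/3 stops shorter (darker).
ISO: 1000 → 1250 → 1600 → 2000 → 2500 → 3200 → 4000 — 2 stops raised (brighter).
Net: −2 2/3 −3 1/3 +2 = −4 stops.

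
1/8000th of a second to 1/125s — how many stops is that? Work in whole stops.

6 stops

1/8000 → 1/4000 → 1/2000 → 1/1000 → 1/500 → 1/250 → 1/125 — count the steps: 6 stops.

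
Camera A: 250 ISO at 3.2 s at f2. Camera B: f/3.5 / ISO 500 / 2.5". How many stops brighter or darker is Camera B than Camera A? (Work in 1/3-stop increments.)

Aperture: f/2 → f/2.2 → f/2.5 → f/2.8 → f/3.2 → f/3.5 — 1 2/3 stops narrower (darker).
Shutter speed: 3.2 → 2.5 — 1/3 stop faster (darker).
ISO: 250 → 320 → 400 → 500 — 1 stop higher (brighter).
Net: −1 2/3 −1/3 +1 = −1 stop.

1 stop darker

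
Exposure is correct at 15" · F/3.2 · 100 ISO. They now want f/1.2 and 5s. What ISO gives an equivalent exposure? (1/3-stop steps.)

Aperture: f/3.2 → f/2.8 → f/2.5 → f/2.2 → f/2 → f/1.8 → f/1.6 → f/1.4 → f/1.2 — 2 2/3 stops opened up (brighter).
Shutter speed: 15 → 13 → 10 → 8 → 6 → 5 — 1 2/3 stops shorter (darker).
Net change so far: 1 stop brighter. Offset with the ISO: 100 → 80 → 64 → 50.

ISO 50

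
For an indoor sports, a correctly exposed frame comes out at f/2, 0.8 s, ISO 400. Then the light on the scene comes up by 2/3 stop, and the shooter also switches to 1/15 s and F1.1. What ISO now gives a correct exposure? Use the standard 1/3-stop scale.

Scene light: 2/3 stop brighter.
Shutter speed: 0.8 → 0.6 → 0.5 → 0.4 → 0.3 → 1/4 → 1/5 → 1/6 → 1/8 → 1/10 → 1/13 → 1/15 — 3 2/3 stops faster (darker).
Aperture: f/2 → f/1.8 → f/1.6 → f/1.4 → f/1.2 → f/1.1 — 1 2/3 stops larger aperture (brighter).
Net so far: 1 1/3 stops darker. ISO: 400 → 500 → 640 → 800 → 1000.

ISO 1000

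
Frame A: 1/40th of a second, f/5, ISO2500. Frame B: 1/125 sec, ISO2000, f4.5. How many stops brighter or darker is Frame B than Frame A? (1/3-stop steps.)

1 2/3 stops darker

Aperture: f/5 → f/4.5 — 1/3 stop larger aperture (brighter).
Shutter speed: 1/40 → 1/50 → 1/60 → 1/80 → 1/100 → 1/125 — 1 2/3 stops shorter (darker).
ISO: 2500 → 2000 — 1/3 stop dropped (darker).
Net: +1/3 −1 2/3 −1/3 = −1 2/3 stops.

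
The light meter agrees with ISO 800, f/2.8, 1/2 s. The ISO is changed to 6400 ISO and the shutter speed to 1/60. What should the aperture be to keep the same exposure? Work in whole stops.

ISO: 800 → 1600 → 3200 → 6400 — 3 stops higher (brighter).
Shutter speed: 1/2 → 1/4 → 1/8 → 1/15 → 1/30 → 1/60 — 5 stops shorter (darker).
Net change so far: 2 stops darker. Offset with the aperture: f/2.8 → f/2 → f/1.4.

f/1.4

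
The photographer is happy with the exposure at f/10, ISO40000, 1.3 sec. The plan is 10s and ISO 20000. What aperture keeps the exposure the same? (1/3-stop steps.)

Shutter speed: 1.3 → 1.6 → 2 → 2.5 → 3.2 → 4 → 5 → 6 → 8 → 10 — 3 stops longer (brighter).
ISO: 40000 → 32000 → 25600 → 20000 — 1 stop dropped (darker).
Net change so far: 2 stops brighter. Offset with the aperture: f/10 → f/11 → f/13 → f/14 → f/16 → f/18 → f/20.

f/20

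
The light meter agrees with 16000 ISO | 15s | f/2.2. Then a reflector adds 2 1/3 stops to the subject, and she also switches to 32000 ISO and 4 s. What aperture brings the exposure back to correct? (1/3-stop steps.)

f/3.5

Scene light: 2 1/3 stops brighter.
ISO: 16000 → 20000 → 25600 → 32000 — 1 stop higher (brighter).
Shutter speed: 15 → 13 → 10 → 8 → 6 → 5 → 4 — 2 stops faster (darker).
Net so far: 1 1/3 stops brighter. Aperture: f/2.2 → f/2.5 → f/2.8 → f/3.2 → f/3.5.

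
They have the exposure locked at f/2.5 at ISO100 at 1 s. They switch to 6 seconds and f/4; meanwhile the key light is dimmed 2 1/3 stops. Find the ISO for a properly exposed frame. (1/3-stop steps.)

Scene light: 2 1/3 stops darker.
Shutter speed: 1 → 1.3 → 1.6 → 2 → 2.5 → 3.2 → 4 → 5 → 6 — 2 2/3 stops longer (brighter).
Aperture: f/2.5 → f/2.8 → f/3.2 → f/3.5 → f/4 — 1 1/3 stops smaller aperture (darker).
Net so far: 1 stop darker. ISO: 100 → 125 → 160 → 200.

ISO 200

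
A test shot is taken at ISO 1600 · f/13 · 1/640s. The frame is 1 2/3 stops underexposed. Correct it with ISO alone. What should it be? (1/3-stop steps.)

Underexposed by 1 2/3 stops → need 1 2/3 stops brighter.
ISO: 1600 → 2000 → 2500 → 3200 → 4000 → 5000.

ISO 5000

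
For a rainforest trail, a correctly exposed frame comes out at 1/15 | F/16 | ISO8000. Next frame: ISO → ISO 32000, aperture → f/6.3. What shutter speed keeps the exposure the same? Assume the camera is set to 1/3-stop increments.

1/400s

ISO: 8000 → 10000 → 12800 → 16000 → 20000 → 25600 → 32000 — 2 stops higher (brighter).
Aperture: f/16 → f/14 → f/13 → f/11 → f/10 → f/9 → f/8 → f/7.1 → f/6.3 — 2 2/3 stops larger aperture (brighter).
Net change so far: 4 2/3 stops brighter. Offset with the shutter speed: 1/15 → 1/20 → 1/25 → 1/30 → 1/40 → 1/50 → 1/60 → 1/80 → 1/100 → 1/125 → 1/160 → 1/200 → 1/250 → 1/320 → 1/400.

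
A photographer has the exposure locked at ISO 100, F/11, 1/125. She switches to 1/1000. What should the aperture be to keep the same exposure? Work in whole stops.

f/4

Shutter speed: 1/125 → 1/250 → 1/500 → 1/1000 — 3 stops faster (darker).
Need 3 stops brighter from the aperture: f/11 → f/8 → f/5.6 → f/4.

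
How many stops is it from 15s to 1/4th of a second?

6 stops

15 → 8 → 4 → 2 → 1 → 1/2 → 1/4 — count the steps: 6 stops.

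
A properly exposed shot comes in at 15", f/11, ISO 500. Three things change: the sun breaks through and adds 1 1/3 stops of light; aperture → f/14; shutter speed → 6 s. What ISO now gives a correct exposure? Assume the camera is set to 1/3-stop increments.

ISO 800

Scene light: 1 1/3 stops brighter.
Aperture: f/11 → f/13 → f/14 — 2/3 stop stopped down (darker).
Shutter speed: 15 → 13 → 10 → 8 → 6 — 1 1/3 stops faster (darker).
Net so far: 2/3 stop darker. ISO: 500 → 640 → 800.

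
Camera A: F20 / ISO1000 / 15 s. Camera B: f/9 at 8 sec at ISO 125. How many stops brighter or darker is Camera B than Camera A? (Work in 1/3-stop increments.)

Aperture: f/20 → f/18 → f/16 → f/14 → f/13 → f/11 → f/10 → f/9 — 2 1/3 stops wider (brighter).
Shutter speed: 15 → 13 → 10 → 8 — 1 stop faster (darker).
ISO: 1000 → 800 → 640 → 500 → 400 → 320 → 250 → 200 → 160 → 125 — 3 stops lower (darker).
Net: +2 1/3 −1 −3 = −1 2/3 stops.

1 2/3 stops darker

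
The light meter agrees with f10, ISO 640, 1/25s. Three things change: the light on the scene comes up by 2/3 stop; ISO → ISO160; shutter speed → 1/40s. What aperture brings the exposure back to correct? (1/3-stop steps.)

Scene light: 2/3 stop brighter.
ISO: 640 → 500 → 400 → 320 → 250 → 200 → 160 — 2 stops dropped (darker).
Shutter speed: 1/25 → 1/30 → 1/40 — 2/3 stop faster (darker).
Net so far: 2 stops darker. Aperture: f/10 → f/9 → f/8 → f/7.1 → f/6.3 → f/5.6 → f/5.

f/5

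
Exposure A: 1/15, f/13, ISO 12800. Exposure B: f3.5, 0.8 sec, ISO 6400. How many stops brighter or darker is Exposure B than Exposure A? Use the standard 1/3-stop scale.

Aperture: f/13 → f/11 → f/10 → f/9 → f/8 → f/7.1 → f/6.3 → f/5.6 → f/5 → f/4.5 → f/4 → f/3.5 — 3 2/3 stops wider (brighter).
Shutter speed: 1/15 → 1/13 → 1/10 → 1/8 → 1/6 → 1/5 → 1/4 → 0.3 → 0.4 → 0.5 → 0.6 → 0.8 — 3 2/3 stops longer (brighter).
ISO: 12800 → 10000 → 8000 → 6400 — 1 stop dropped (darker).
Net: +3 2/3 +3 2/3 −1 = +6 1/3 stops.

6 1/3 stops brighter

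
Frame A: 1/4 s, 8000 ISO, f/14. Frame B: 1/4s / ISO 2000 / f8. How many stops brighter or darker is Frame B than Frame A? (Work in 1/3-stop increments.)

1/3 stop darker

Aperture: f/14 → f/13 → f/11 → f/10 → f/9 → f/8 — 1 2/3 stops wider (brighter).
Shutter speed: unchanged.
ISO: 8000 → 6400 → 5000 → 4000 → 3200 → 2500 → 2000 — 2 stops dropped (darker).
Net: +1 2/3 −2 = −1/3 stops.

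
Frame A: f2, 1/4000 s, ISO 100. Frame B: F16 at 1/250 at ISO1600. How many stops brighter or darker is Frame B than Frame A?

2 stops brighter

Aperture: f/2 → f/2.8 → f/4 → f/5.6 → f/8 → f/11 → f/16 — 6 stops narrower (darker).
Shutter speed: 1/4000 → 1/2000 → 1/1000 → 1/500 → 1/250 — 4 stops longer (brighter).
ISO: 100 → 200 → 400 → 800 → 1600 — 4 stops higher (brighter).
Net: −6 +4 +4 = +2 stops.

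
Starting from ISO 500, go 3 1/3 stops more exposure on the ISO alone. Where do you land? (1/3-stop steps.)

ISO 5000

ISO: 500 → 640 → 800 → 1000 → 1250 → 1600 → 2000 → 2500 → 3200 → 4000 → 5000 — 3 1/3 stops raised (brighter).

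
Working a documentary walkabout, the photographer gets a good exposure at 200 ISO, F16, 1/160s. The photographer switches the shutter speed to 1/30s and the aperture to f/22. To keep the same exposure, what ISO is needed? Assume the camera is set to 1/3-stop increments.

ISO 80

Shutter speed: 1/160 → 1/125 → 1/100 → 1/80 → 1/60 → 1/50 → 1/40 → 1/30 — 2 1/3 stops longer (brighter).
Aperture: f/16 → f/18 → f/20 → f/22 — 1 stop narrower (darker).
Net change so far: 1 1/3 stops brighter. Offset with the ISO: 200 → 160 → 125 → 100 → 80.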